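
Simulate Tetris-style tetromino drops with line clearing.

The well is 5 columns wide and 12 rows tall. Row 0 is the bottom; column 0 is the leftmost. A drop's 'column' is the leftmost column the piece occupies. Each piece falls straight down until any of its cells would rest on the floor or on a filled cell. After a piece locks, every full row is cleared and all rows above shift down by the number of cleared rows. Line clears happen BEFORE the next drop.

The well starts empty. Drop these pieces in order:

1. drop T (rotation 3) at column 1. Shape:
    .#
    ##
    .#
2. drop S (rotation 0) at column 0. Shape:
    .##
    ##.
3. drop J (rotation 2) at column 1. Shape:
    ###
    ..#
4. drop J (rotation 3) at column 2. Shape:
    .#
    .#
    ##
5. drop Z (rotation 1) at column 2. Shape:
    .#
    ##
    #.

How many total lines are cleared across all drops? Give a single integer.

Drop 1: T rot3 at col 1 lands with bottom-row=0; cleared 0 line(s) (total 0); column heights now [0 2 3 0 0], max=3
Drop 2: S rot0 at col 0 lands with bottom-row=2; cleared 0 line(s) (total 0); column heights now [3 4 4 0 0], max=4
Drop 3: J rot2 at col 1 lands with bottom-row=3; cleared 0 line(s) (total 0); column heights now [3 5 5 5 0], max=5
Drop 4: J rot3 at col 2 lands with bottom-row=5; cleared 0 line(s) (total 0); column heights now [3 5 6 8 0], max=8
Drop 5: Z rot1 at col 2 lands with bottom-row=7; cleared 0 line(s) (total 0); column heights now [3 5 9 10 0], max=10

Answer: 0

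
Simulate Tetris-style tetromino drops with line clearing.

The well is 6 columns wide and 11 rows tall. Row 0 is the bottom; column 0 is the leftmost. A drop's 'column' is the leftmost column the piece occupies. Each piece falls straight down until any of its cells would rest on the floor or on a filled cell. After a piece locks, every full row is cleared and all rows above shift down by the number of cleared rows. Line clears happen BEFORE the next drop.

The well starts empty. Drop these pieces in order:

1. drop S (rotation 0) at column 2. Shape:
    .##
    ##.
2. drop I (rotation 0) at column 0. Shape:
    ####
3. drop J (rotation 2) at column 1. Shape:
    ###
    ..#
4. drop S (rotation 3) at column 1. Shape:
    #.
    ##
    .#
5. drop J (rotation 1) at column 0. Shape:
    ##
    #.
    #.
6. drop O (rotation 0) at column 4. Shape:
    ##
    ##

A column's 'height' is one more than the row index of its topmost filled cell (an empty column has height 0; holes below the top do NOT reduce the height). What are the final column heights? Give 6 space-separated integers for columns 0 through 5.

Answer: 8 8 6 4 3 3

Derivation:
Drop 1: S rot0 at col 2 lands with bottom-row=0; cleared 0 line(s) (total 0); column heights now [0 0 1 2 2 0], max=2
Drop 2: I rot0 at col 0 lands with bottom-row=2; cleared 0 line(s) (total 0); column heights now [3 3 3 3 2 0], max=3
Drop 3: J rot2 at col 1 lands with bottom-row=3; cleared 0 line(s) (total 0); column heights now [3 5 5 5 2 0], max=5
Drop 4: S rot3 at col 1 lands with bottom-row=5; cleared 0 line(s) (total 0); column heights now [3 8 7 5 2 0], max=8
Drop 5: J rot1 at col 0 lands with bottom-row=6; cleared 0 line(s) (total 0); column heights now [9 9 7 5 2 0], max=9
Drop 6: O rot0 at col 4 lands with bottom-row=2; cleared 1 line(s) (total 1); column heights now [8 8 6 4 3 3], max=8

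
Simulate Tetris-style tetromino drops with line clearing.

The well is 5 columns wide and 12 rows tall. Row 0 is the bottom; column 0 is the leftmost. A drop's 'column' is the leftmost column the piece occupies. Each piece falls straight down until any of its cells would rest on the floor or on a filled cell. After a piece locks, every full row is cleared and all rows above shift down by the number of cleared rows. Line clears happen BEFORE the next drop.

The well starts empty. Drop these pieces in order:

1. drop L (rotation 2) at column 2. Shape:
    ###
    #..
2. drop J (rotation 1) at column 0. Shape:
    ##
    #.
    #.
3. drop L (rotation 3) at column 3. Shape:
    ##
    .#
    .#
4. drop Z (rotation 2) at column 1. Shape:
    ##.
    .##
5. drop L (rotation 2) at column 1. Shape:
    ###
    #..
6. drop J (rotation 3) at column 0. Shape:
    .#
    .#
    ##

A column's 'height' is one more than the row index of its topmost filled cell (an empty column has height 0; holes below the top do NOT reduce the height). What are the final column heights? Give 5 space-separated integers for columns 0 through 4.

Answer: 10 12 9 9 5

Derivation:
Drop 1: L rot2 at col 2 lands with bottom-row=0; cleared 0 line(s) (total 0); column heights now [0 0 2 2 2], max=2
Drop 2: J rot1 at col 0 lands with bottom-row=0; cleared 0 line(s) (total 0); column heights now [3 3 2 2 2], max=3
Drop 3: L rot3 at col 3 lands with bottom-row=2; cleared 0 line(s) (total 0); column heights now [3 3 2 5 5], max=5
Drop 4: Z rot2 at col 1 lands with bottom-row=5; cleared 0 line(s) (total 0); column heights now [3 7 7 6 5], max=7
Drop 5: L rot2 at col 1 lands with bottom-row=7; cleared 0 line(s) (total 0); column heights now [3 9 9 9 5], max=9
Drop 6: J rot3 at col 0 lands with bottom-row=9; cleared 0 line(s) (total 0); column heights now [10 12 9 9 5], max=12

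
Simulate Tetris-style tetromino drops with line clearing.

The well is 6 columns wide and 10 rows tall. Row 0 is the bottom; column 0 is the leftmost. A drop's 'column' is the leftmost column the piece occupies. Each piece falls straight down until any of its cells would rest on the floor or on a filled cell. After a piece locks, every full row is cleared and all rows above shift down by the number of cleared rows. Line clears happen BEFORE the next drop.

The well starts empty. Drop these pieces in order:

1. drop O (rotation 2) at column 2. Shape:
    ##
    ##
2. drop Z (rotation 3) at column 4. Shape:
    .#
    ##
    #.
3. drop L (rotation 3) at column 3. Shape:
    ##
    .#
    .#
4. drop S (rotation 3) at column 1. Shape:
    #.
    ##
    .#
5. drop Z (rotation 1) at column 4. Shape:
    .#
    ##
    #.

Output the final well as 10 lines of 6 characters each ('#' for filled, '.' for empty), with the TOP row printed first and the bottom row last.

Drop 1: O rot2 at col 2 lands with bottom-row=0; cleared 0 line(s) (total 0); column heights now [0 0 2 2 0 0], max=2
Drop 2: Z rot3 at col 4 lands with bottom-row=0; cleared 0 line(s) (total 0); column heights now [0 0 2 2 2 3], max=3
Drop 3: L rot3 at col 3 lands with bottom-row=2; cleared 0 line(s) (total 0); column heights now [0 0 2 5 5 3], max=5
Drop 4: S rot3 at col 1 lands with bottom-row=2; cleared 0 line(s) (total 0); column heights now [0 5 4 5 5 3], max=5
Drop 5: Z rot1 at col 4 lands with bottom-row=5; cleared 0 line(s) (total 0); column heights now [0 5 4 5 7 8], max=8

Answer: ......
......
.....#
....##
....#.
.#.##.
.##.#.
..#.##
..####
..###.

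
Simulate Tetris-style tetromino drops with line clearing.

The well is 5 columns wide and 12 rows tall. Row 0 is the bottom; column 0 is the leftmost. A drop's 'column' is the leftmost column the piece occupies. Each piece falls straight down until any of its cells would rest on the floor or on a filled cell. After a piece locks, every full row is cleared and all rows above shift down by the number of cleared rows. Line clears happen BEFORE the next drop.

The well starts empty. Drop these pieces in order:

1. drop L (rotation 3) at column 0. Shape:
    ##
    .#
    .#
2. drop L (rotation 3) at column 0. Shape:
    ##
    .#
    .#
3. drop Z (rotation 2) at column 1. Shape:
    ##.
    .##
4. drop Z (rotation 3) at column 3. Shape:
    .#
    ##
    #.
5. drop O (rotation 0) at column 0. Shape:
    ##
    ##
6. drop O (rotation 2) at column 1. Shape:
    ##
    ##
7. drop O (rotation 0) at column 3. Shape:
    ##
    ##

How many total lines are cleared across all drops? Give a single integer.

Drop 1: L rot3 at col 0 lands with bottom-row=0; cleared 0 line(s) (total 0); column heights now [3 3 0 0 0], max=3
Drop 2: L rot3 at col 0 lands with bottom-row=3; cleared 0 line(s) (total 0); column heights now [6 6 0 0 0], max=6
Drop 3: Z rot2 at col 1 lands with bottom-row=5; cleared 0 line(s) (total 0); column heights now [6 7 7 6 0], max=7
Drop 4: Z rot3 at col 3 lands with bottom-row=6; cleared 0 line(s) (total 0); column heights now [6 7 7 8 9], max=9
Drop 5: O rot0 at col 0 lands with bottom-row=7; cleared 0 line(s) (total 0); column heights now [9 9 7 8 9], max=9
Drop 6: O rot2 at col 1 lands with bottom-row=9; cleared 0 line(s) (total 0); column heights now [9 11 11 8 9], max=11
Drop 7: O rot0 at col 3 lands with bottom-row=9; cleared 0 line(s) (total 0); column heights now [9 11 11 11 11], max=11

Answer: 0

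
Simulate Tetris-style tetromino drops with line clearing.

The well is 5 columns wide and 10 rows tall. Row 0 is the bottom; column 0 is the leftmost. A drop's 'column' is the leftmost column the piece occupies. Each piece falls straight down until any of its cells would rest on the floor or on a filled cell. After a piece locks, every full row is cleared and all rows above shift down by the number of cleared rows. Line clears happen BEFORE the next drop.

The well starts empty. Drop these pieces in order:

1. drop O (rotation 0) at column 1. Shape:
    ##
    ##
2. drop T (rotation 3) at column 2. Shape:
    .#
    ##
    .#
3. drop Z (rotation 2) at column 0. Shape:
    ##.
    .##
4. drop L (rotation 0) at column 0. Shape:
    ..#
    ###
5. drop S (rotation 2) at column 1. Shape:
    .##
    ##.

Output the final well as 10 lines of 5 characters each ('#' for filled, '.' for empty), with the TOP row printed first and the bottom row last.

Drop 1: O rot0 at col 1 lands with bottom-row=0; cleared 0 line(s) (total 0); column heights now [0 2 2 0 0], max=2
Drop 2: T rot3 at col 2 lands with bottom-row=1; cleared 0 line(s) (total 0); column heights now [0 2 3 4 0], max=4
Drop 3: Z rot2 at col 0 lands with bottom-row=3; cleared 0 line(s) (total 0); column heights now [5 5 4 4 0], max=5
Drop 4: L rot0 at col 0 lands with bottom-row=5; cleared 0 line(s) (total 0); column heights now [6 6 7 4 0], max=7
Drop 5: S rot2 at col 1 lands with bottom-row=7; cleared 0 line(s) (total 0); column heights now [6 8 9 9 0], max=9

Answer: .....
..##.
.##..
..#..
###..
##...
.###.
..##.
.###.
.##..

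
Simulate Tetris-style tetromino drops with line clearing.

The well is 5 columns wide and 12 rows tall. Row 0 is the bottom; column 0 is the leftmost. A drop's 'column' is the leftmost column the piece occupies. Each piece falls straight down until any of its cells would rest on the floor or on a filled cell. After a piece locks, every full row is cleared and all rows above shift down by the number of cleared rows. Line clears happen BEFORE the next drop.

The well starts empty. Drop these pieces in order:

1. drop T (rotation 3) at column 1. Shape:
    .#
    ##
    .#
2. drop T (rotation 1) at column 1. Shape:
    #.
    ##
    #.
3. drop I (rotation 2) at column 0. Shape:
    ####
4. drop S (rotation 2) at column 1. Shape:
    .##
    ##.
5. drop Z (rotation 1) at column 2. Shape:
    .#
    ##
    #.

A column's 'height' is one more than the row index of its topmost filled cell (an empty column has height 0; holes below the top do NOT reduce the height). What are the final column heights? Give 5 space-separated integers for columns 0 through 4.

Answer: 6 7 10 11 0

Derivation:
Drop 1: T rot3 at col 1 lands with bottom-row=0; cleared 0 line(s) (total 0); column heights now [0 2 3 0 0], max=3
Drop 2: T rot1 at col 1 lands with bottom-row=2; cleared 0 line(s) (total 0); column heights now [0 5 4 0 0], max=5
Drop 3: I rot2 at col 0 lands with bottom-row=5; cleared 0 line(s) (total 0); column heights now [6 6 6 6 0], max=6
Drop 4: S rot2 at col 1 lands with bottom-row=6; cleared 0 line(s) (total 0); column heights now [6 7 8 8 0], max=8
Drop 5: Z rot1 at col 2 lands with bottom-row=8; cleared 0 line(s) (total 0); column heights now [6 7 10 11 0], max=11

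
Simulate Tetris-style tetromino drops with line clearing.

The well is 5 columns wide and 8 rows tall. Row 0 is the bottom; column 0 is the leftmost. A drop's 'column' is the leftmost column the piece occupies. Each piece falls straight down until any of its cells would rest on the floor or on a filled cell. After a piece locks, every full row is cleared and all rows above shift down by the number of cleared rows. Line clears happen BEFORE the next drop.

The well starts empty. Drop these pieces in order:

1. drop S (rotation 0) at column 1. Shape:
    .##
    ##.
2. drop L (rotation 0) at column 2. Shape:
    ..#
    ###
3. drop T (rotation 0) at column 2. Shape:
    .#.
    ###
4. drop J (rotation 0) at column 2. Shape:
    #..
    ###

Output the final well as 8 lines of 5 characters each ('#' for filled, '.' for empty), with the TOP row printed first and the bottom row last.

Answer: ..#..
..###
...#.
..###
....#
..###
..##.
.##..

Derivation:
Drop 1: S rot0 at col 1 lands with bottom-row=0; cleared 0 line(s) (total 0); column heights now [0 1 2 2 0], max=2
Drop 2: L rot0 at col 2 lands with bottom-row=2; cleared 0 line(s) (total 0); column heights now [0 1 3 3 4], max=4
Drop 3: T rot0 at col 2 lands with bottom-row=4; cleared 0 line(s) (total 0); column heights now [0 1 5 6 5], max=6
Drop 4: J rot0 at col 2 lands with bottom-row=6; cleared 0 line(s) (total 0); column heights now [0 1 8 7 7], max=8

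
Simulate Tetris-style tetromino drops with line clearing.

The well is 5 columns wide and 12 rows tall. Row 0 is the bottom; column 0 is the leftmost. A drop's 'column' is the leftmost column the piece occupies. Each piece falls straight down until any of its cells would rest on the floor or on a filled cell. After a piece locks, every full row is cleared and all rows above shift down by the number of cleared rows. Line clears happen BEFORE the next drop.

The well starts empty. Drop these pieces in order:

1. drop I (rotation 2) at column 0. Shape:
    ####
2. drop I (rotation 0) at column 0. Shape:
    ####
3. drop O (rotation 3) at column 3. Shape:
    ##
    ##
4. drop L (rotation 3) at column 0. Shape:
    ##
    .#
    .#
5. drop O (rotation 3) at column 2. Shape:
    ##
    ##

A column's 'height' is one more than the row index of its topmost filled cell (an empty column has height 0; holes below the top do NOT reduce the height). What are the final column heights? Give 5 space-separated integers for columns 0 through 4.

Answer: 5 5 6 6 4

Derivation:
Drop 1: I rot2 at col 0 lands with bottom-row=0; cleared 0 line(s) (total 0); column heights now [1 1 1 1 0], max=1
Drop 2: I rot0 at col 0 lands with bottom-row=1; cleared 0 line(s) (total 0); column heights now [2 2 2 2 0], max=2
Drop 3: O rot3 at col 3 lands with bottom-row=2; cleared 0 line(s) (total 0); column heights now [2 2 2 4 4], max=4
Drop 4: L rot3 at col 0 lands with bottom-row=2; cleared 0 line(s) (total 0); column heights now [5 5 2 4 4], max=5
Drop 5: O rot3 at col 2 lands with bottom-row=4; cleared 0 line(s) (total 0); column heights now [5 5 6 6 4], max=6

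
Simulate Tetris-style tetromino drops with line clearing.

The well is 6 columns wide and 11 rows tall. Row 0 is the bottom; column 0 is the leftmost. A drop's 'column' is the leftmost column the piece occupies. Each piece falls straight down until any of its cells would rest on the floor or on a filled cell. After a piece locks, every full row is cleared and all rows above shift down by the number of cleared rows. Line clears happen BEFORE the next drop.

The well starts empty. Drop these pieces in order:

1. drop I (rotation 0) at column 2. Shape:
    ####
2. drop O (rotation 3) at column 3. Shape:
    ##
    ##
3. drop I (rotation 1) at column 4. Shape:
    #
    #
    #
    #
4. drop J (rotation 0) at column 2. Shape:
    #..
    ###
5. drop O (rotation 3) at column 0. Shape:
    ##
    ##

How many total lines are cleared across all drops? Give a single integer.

Drop 1: I rot0 at col 2 lands with bottom-row=0; cleared 0 line(s) (total 0); column heights now [0 0 1 1 1 1], max=1
Drop 2: O rot3 at col 3 lands with bottom-row=1; cleared 0 line(s) (total 0); column heights now [0 0 1 3 3 1], max=3
Drop 3: I rot1 at col 4 lands with bottom-row=3; cleared 0 line(s) (total 0); column heights now [0 0 1 3 7 1], max=7
Drop 4: J rot0 at col 2 lands with bottom-row=7; cleared 0 line(s) (total 0); column heights now [0 0 9 8 8 1], max=9
Drop 5: O rot3 at col 0 lands with bottom-row=0; cleared 1 line(s) (total 1); column heights now [1 1 8 7 7 0], max=8

Answer: 1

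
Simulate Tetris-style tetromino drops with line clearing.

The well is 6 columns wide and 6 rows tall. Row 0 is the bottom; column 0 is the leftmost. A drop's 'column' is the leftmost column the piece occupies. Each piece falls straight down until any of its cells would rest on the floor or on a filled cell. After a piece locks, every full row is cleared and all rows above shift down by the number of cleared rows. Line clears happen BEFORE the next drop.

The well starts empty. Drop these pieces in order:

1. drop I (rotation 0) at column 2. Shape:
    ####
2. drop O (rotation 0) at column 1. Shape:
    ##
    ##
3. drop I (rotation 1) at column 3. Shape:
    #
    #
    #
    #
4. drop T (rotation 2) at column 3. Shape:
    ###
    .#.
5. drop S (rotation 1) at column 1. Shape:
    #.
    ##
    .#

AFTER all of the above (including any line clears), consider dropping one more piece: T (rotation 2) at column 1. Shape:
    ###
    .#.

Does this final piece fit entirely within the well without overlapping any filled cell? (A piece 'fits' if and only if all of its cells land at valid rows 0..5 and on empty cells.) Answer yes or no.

Drop 1: I rot0 at col 2 lands with bottom-row=0; cleared 0 line(s) (total 0); column heights now [0 0 1 1 1 1], max=1
Drop 2: O rot0 at col 1 lands with bottom-row=1; cleared 0 line(s) (total 0); column heights now [0 3 3 1 1 1], max=3
Drop 3: I rot1 at col 3 lands with bottom-row=1; cleared 0 line(s) (total 0); column heights now [0 3 3 5 1 1], max=5
Drop 4: T rot2 at col 3 lands with bottom-row=4; cleared 0 line(s) (total 0); column heights now [0 3 3 6 6 6], max=6
Drop 5: S rot1 at col 1 lands with bottom-row=3; cleared 0 line(s) (total 0); column heights now [0 6 5 6 6 6], max=6
Test piece T rot2 at col 1 (width 3): heights before test = [0 6 5 6 6 6]; fits = False

Answer: no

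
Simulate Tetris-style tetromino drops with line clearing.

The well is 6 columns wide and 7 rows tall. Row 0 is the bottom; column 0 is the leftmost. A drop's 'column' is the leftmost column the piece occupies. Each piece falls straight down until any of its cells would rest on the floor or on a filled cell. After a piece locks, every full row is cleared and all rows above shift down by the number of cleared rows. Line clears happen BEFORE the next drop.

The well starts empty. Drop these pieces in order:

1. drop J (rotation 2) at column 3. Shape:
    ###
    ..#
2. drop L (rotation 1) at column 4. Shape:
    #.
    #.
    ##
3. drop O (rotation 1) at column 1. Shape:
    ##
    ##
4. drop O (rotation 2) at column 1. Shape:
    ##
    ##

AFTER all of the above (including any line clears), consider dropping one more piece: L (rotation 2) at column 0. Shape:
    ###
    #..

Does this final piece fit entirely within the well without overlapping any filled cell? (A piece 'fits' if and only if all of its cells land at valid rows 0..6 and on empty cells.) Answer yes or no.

Answer: yes

Derivation:
Drop 1: J rot2 at col 3 lands with bottom-row=0; cleared 0 line(s) (total 0); column heights now [0 0 0 2 2 2], max=2
Drop 2: L rot1 at col 4 lands with bottom-row=2; cleared 0 line(s) (total 0); column heights now [0 0 0 2 5 3], max=5
Drop 3: O rot1 at col 1 lands with bottom-row=0; cleared 0 line(s) (total 0); column heights now [0 2 2 2 5 3], max=5
Drop 4: O rot2 at col 1 lands with bottom-row=2; cleared 0 line(s) (total 0); column heights now [0 4 4 2 5 3], max=5
Test piece L rot2 at col 0 (width 3): heights before test = [0 4 4 2 5 3]; fits = True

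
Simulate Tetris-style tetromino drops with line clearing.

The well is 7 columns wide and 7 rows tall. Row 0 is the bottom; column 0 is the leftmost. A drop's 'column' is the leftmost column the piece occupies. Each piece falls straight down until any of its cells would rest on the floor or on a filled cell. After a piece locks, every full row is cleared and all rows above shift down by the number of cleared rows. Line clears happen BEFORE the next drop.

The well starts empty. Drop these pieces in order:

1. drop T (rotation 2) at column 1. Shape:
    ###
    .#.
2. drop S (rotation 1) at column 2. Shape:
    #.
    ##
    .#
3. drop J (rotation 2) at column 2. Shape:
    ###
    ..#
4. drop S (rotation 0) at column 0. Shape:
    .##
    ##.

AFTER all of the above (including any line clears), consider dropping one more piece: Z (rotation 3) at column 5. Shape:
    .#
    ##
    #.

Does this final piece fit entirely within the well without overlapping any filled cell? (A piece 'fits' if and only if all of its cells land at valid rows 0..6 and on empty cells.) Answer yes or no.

Drop 1: T rot2 at col 1 lands with bottom-row=0; cleared 0 line(s) (total 0); column heights now [0 2 2 2 0 0 0], max=2
Drop 2: S rot1 at col 2 lands with bottom-row=2; cleared 0 line(s) (total 0); column heights now [0 2 5 4 0 0 0], max=5
Drop 3: J rot2 at col 2 lands with bottom-row=4; cleared 0 line(s) (total 0); column heights now [0 2 6 6 6 0 0], max=6
Drop 4: S rot0 at col 0 lands with bottom-row=5; cleared 0 line(s) (total 0); column heights now [6 7 7 6 6 0 0], max=7
Test piece Z rot3 at col 5 (width 2): heights before test = [6 7 7 6 6 0 0]; fits = True

Answer: yes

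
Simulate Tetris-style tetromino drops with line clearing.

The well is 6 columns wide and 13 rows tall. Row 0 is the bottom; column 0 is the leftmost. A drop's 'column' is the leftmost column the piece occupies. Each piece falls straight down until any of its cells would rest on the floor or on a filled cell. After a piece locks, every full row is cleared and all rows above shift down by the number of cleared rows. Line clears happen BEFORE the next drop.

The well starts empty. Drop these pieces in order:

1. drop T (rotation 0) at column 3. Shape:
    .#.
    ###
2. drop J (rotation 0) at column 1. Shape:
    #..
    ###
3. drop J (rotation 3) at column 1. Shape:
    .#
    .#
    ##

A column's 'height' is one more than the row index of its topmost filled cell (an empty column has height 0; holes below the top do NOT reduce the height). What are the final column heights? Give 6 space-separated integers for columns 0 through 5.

Drop 1: T rot0 at col 3 lands with bottom-row=0; cleared 0 line(s) (total 0); column heights now [0 0 0 1 2 1], max=2
Drop 2: J rot0 at col 1 lands with bottom-row=1; cleared 0 line(s) (total 0); column heights now [0 3 2 2 2 1], max=3
Drop 3: J rot3 at col 1 lands with bottom-row=3; cleared 0 line(s) (total 0); column heights now [0 4 6 2 2 1], max=6

Answer: 0 4 6 2 2 1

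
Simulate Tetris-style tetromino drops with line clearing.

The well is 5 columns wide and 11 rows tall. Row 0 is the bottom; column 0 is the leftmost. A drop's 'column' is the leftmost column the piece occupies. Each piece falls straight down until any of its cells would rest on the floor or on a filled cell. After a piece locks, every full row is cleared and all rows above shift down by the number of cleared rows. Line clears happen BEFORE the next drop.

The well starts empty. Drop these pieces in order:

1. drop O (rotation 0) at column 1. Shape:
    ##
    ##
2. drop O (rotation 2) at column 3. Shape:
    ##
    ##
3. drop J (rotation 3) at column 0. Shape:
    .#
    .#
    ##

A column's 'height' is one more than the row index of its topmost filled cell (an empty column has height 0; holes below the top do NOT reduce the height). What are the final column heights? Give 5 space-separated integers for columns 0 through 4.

Answer: 3 5 2 2 2

Derivation:
Drop 1: O rot0 at col 1 lands with bottom-row=0; cleared 0 line(s) (total 0); column heights now [0 2 2 0 0], max=2
Drop 2: O rot2 at col 3 lands with bottom-row=0; cleared 0 line(s) (total 0); column heights now [0 2 2 2 2], max=2
Drop 3: J rot3 at col 0 lands with bottom-row=2; cleared 0 line(s) (total 0); column heights now [3 5 2 2 2], max=5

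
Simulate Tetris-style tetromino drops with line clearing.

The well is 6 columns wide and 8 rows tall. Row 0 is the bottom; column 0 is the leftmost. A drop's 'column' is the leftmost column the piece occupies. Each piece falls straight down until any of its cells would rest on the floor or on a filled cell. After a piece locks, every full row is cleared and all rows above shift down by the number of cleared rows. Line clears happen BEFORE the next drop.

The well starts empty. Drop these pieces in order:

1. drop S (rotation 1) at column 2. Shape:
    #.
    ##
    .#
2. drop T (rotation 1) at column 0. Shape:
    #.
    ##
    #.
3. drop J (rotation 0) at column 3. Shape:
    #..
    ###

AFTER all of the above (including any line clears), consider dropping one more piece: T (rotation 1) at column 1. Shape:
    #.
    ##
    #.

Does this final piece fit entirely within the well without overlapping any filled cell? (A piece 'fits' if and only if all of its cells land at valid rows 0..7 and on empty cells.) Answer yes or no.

Answer: yes

Derivation:
Drop 1: S rot1 at col 2 lands with bottom-row=0; cleared 0 line(s) (total 0); column heights now [0 0 3 2 0 0], max=3
Drop 2: T rot1 at col 0 lands with bottom-row=0; cleared 0 line(s) (total 0); column heights now [3 2 3 2 0 0], max=3
Drop 3: J rot0 at col 3 lands with bottom-row=2; cleared 0 line(s) (total 0); column heights now [3 2 3 4 3 3], max=4
Test piece T rot1 at col 1 (width 2): heights before test = [3 2 3 4 3 3]; fits = True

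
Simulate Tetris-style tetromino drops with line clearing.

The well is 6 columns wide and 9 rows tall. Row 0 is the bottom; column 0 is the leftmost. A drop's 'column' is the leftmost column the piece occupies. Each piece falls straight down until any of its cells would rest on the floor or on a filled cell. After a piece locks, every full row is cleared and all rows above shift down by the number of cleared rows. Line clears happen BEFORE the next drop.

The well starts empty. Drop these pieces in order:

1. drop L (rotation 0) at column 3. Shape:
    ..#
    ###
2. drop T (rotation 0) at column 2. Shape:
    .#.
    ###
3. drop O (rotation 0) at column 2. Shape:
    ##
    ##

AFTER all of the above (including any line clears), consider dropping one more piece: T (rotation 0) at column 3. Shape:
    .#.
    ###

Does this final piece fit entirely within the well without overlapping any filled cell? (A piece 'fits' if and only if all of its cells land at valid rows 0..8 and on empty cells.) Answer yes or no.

Answer: yes

Derivation:
Drop 1: L rot0 at col 3 lands with bottom-row=0; cleared 0 line(s) (total 0); column heights now [0 0 0 1 1 2], max=2
Drop 2: T rot0 at col 2 lands with bottom-row=1; cleared 0 line(s) (total 0); column heights now [0 0 2 3 2 2], max=3
Drop 3: O rot0 at col 2 lands with bottom-row=3; cleared 0 line(s) (total 0); column heights now [0 0 5 5 2 2], max=5
Test piece T rot0 at col 3 (width 3): heights before test = [0 0 5 5 2 2]; fits = True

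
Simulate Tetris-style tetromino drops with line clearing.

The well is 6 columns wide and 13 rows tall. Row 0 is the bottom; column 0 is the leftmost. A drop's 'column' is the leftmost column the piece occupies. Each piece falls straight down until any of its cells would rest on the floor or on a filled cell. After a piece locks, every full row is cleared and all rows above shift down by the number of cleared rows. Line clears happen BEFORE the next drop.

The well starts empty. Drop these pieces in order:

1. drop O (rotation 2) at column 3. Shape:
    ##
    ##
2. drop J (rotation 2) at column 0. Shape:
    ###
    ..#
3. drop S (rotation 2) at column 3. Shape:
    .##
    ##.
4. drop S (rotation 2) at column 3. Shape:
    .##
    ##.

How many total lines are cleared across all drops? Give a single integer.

Drop 1: O rot2 at col 3 lands with bottom-row=0; cleared 0 line(s) (total 0); column heights now [0 0 0 2 2 0], max=2
Drop 2: J rot2 at col 0 lands with bottom-row=0; cleared 0 line(s) (total 0); column heights now [2 2 2 2 2 0], max=2
Drop 3: S rot2 at col 3 lands with bottom-row=2; cleared 0 line(s) (total 0); column heights now [2 2 2 3 4 4], max=4
Drop 4: S rot2 at col 3 lands with bottom-row=4; cleared 0 line(s) (total 0); column heights now [2 2 2 5 6 6], max=6

Answer: 0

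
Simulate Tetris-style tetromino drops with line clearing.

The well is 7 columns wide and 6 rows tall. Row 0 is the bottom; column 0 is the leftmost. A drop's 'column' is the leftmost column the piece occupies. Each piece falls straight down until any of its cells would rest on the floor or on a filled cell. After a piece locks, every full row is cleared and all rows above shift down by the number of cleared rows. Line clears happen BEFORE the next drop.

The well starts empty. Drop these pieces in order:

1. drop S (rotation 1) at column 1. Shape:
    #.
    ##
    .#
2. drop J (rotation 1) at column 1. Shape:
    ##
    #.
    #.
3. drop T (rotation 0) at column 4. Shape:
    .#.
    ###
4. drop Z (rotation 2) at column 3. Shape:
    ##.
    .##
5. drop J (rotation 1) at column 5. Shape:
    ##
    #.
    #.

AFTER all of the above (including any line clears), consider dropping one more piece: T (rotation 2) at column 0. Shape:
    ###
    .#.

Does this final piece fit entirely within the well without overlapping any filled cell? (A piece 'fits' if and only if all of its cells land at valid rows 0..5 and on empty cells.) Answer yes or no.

Drop 1: S rot1 at col 1 lands with bottom-row=0; cleared 0 line(s) (total 0); column heights now [0 3 2 0 0 0 0], max=3
Drop 2: J rot1 at col 1 lands with bottom-row=3; cleared 0 line(s) (total 0); column heights now [0 6 6 0 0 0 0], max=6
Drop 3: T rot0 at col 4 lands with bottom-row=0; cleared 0 line(s) (total 0); column heights now [0 6 6 0 1 2 1], max=6
Drop 4: Z rot2 at col 3 lands with bottom-row=2; cleared 0 line(s) (total 0); column heights now [0 6 6 4 4 3 1], max=6
Drop 5: J rot1 at col 5 lands with bottom-row=3; cleared 0 line(s) (total 0); column heights now [0 6 6 4 4 6 6], max=6
Test piece T rot2 at col 0 (width 3): heights before test = [0 6 6 4 4 6 6]; fits = False

Answer: no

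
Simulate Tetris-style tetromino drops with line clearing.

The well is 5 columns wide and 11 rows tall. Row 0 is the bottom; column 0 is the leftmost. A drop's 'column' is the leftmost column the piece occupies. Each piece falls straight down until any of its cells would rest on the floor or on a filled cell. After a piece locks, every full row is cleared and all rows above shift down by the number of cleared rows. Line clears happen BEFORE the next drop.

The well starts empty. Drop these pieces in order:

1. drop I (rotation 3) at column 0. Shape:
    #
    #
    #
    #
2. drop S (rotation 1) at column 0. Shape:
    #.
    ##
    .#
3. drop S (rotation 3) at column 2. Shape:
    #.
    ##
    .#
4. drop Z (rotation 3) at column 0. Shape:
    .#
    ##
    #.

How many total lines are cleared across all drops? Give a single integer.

Drop 1: I rot3 at col 0 lands with bottom-row=0; cleared 0 line(s) (total 0); column heights now [4 0 0 0 0], max=4
Drop 2: S rot1 at col 0 lands with bottom-row=3; cleared 0 line(s) (total 0); column heights now [6 5 0 0 0], max=6
Drop 3: S rot3 at col 2 lands with bottom-row=0; cleared 0 line(s) (total 0); column heights now [6 5 3 2 0], max=6
Drop 4: Z rot3 at col 0 lands with bottom-row=6; cleared 0 line(s) (total 0); column heights now [8 9 3 2 0], max=9

Answer: 0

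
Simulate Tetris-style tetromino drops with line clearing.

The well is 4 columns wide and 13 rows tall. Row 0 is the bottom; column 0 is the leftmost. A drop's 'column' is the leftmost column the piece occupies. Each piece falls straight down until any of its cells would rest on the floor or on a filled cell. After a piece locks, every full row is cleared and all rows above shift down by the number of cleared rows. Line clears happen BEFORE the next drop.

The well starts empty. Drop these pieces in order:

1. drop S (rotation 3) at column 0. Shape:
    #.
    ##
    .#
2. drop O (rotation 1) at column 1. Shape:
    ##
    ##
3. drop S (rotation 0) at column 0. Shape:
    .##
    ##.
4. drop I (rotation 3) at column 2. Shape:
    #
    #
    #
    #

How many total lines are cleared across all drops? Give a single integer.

Drop 1: S rot3 at col 0 lands with bottom-row=0; cleared 0 line(s) (total 0); column heights now [3 2 0 0], max=3
Drop 2: O rot1 at col 1 lands with bottom-row=2; cleared 0 line(s) (total 0); column heights now [3 4 4 0], max=4
Drop 3: S rot0 at col 0 lands with bottom-row=4; cleared 0 line(s) (total 0); column heights now [5 6 6 0], max=6
Drop 4: I rot3 at col 2 lands with bottom-row=6; cleared 0 line(s) (total 0); column heights now [5 6 10 0], max=10

Answer: 0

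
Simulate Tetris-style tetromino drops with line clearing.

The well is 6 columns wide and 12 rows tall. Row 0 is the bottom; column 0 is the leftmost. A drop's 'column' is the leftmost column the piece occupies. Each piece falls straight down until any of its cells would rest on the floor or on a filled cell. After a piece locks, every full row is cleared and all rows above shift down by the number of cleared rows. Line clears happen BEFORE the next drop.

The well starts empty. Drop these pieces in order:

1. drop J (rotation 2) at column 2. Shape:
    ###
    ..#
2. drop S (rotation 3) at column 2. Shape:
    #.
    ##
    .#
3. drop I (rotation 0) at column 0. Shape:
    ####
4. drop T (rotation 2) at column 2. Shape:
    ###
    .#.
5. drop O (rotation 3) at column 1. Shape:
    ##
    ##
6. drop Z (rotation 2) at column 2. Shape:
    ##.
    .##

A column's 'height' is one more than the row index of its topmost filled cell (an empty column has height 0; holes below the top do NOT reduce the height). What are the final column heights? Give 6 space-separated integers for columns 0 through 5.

Answer: 6 10 11 11 10 0

Derivation:
Drop 1: J rot2 at col 2 lands with bottom-row=0; cleared 0 line(s) (total 0); column heights now [0 0 2 2 2 0], max=2
Drop 2: S rot3 at col 2 lands with bottom-row=2; cleared 0 line(s) (total 0); column heights now [0 0 5 4 2 0], max=5
Drop 3: I rot0 at col 0 lands with bottom-row=5; cleared 0 line(s) (total 0); column heights now [6 6 6 6 2 0], max=6
Drop 4: T rot2 at col 2 lands with bottom-row=6; cleared 0 line(s) (total 0); column heights now [6 6 8 8 8 0], max=8
Drop 5: O rot3 at col 1 lands with bottom-row=8; cleared 0 line(s) (total 0); column heights now [6 10 10 8 8 0], max=10
Drop 6: Z rot2 at col 2 lands with bottom-row=9; cleared 0 line(s) (total 0); column heights now [6 10 11 11 10 0], max=11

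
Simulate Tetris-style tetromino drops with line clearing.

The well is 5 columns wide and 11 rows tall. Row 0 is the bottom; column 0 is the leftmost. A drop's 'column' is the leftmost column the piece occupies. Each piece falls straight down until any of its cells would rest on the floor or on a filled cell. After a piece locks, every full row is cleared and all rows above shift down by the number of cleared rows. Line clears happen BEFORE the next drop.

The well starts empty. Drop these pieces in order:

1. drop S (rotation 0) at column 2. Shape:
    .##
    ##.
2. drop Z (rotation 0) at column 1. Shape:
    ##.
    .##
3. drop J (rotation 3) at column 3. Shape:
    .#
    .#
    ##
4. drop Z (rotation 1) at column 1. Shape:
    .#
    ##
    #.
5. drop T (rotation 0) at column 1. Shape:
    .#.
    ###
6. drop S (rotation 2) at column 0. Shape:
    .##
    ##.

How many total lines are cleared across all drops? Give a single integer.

Answer: 0

Derivation:
Drop 1: S rot0 at col 2 lands with bottom-row=0; cleared 0 line(s) (total 0); column heights now [0 0 1 2 2], max=2
Drop 2: Z rot0 at col 1 lands with bottom-row=2; cleared 0 line(s) (total 0); column heights now [0 4 4 3 2], max=4
Drop 3: J rot3 at col 3 lands with bottom-row=3; cleared 0 line(s) (total 0); column heights now [0 4 4 4 6], max=6
Drop 4: Z rot1 at col 1 lands with bottom-row=4; cleared 0 line(s) (total 0); column heights now [0 6 7 4 6], max=7
Drop 5: T rot0 at col 1 lands with bottom-row=7; cleared 0 line(s) (total 0); column heights now [0 8 9 8 6], max=9
Drop 6: S rot2 at col 0 lands with bottom-row=8; cleared 0 line(s) (total 0); column heights now [9 10 10 8 6], max=10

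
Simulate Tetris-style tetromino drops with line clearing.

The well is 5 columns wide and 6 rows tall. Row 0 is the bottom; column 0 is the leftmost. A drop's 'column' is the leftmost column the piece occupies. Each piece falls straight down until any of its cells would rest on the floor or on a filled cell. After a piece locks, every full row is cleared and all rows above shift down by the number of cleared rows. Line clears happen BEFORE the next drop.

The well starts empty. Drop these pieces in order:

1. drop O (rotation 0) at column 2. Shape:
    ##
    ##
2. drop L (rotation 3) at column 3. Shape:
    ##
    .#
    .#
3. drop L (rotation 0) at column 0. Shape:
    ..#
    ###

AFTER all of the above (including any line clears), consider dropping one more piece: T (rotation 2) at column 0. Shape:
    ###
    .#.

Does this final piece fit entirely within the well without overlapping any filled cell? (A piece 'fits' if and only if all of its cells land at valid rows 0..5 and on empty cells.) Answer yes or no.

Answer: yes

Derivation:
Drop 1: O rot0 at col 2 lands with bottom-row=0; cleared 0 line(s) (total 0); column heights now [0 0 2 2 0], max=2
Drop 2: L rot3 at col 3 lands with bottom-row=0; cleared 0 line(s) (total 0); column heights now [0 0 2 3 3], max=3
Drop 3: L rot0 at col 0 lands with bottom-row=2; cleared 1 line(s) (total 1); column heights now [0 0 3 2 2], max=3
Test piece T rot2 at col 0 (width 3): heights before test = [0 0 3 2 2]; fits = True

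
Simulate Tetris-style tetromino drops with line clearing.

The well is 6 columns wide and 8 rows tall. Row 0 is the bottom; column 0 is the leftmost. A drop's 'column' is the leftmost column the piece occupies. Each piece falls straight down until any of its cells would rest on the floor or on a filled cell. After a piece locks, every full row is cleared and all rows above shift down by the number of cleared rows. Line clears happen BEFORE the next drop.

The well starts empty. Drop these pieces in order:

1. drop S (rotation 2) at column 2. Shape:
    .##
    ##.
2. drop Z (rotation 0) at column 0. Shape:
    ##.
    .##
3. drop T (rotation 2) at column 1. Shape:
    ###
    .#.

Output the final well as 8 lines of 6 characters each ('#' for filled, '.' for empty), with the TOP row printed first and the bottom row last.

Answer: ......
......
......
......
.###..
###...
.####.
..##..

Derivation:
Drop 1: S rot2 at col 2 lands with bottom-row=0; cleared 0 line(s) (total 0); column heights now [0 0 1 2 2 0], max=2
Drop 2: Z rot0 at col 0 lands with bottom-row=1; cleared 0 line(s) (total 0); column heights now [3 3 2 2 2 0], max=3
Drop 3: T rot2 at col 1 lands with bottom-row=2; cleared 0 line(s) (total 0); column heights now [3 4 4 4 2 0], max=4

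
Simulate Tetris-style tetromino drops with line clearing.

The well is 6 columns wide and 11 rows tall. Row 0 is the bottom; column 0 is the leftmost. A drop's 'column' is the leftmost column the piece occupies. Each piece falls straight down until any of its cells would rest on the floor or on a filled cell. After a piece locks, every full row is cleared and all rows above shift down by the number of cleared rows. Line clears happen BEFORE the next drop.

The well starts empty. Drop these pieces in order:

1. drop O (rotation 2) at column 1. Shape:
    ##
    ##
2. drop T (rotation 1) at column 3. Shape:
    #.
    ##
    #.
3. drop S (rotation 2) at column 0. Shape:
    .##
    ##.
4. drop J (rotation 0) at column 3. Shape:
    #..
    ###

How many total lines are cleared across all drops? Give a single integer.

Drop 1: O rot2 at col 1 lands with bottom-row=0; cleared 0 line(s) (total 0); column heights now [0 2 2 0 0 0], max=2
Drop 2: T rot1 at col 3 lands with bottom-row=0; cleared 0 line(s) (total 0); column heights now [0 2 2 3 2 0], max=3
Drop 3: S rot2 at col 0 lands with bottom-row=2; cleared 0 line(s) (total 0); column heights now [3 4 4 3 2 0], max=4
Drop 4: J rot0 at col 3 lands with bottom-row=3; cleared 0 line(s) (total 0); column heights now [3 4 4 5 4 4], max=5

Answer: 0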